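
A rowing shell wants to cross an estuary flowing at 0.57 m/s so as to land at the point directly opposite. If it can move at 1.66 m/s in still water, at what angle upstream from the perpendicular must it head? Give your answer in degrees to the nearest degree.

To cancel the current, the upstream component of the rowing shell's velocity must equal the flow: 1.66 sin θ = 0.57.
sin θ = 0.57 / 1.66 = 0.3434.
θ = arcsin(0.3434) = 20.083°.

20°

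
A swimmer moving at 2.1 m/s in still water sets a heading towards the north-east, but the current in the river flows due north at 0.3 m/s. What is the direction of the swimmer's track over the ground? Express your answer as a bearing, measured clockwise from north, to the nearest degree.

Taking east as x and north as y: velocity relative to the water = (1.485, 1.485) m/s; the water relative to ground = (0.000, 0.300) m/s.
Velocity relative to ground = (1.485, 1.485) + (0.000, 0.300) = (1.485, 1.785) m/s.
Bearing = atan2(1.48, 1.78) = 39.76° clockwise from north.

040°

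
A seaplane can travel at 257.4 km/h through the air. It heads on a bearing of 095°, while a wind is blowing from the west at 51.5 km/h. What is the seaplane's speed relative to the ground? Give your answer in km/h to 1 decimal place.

308.7 km/h

Taking east as x and north as y: velocity relative to the air = (256.421, -22.434) km/h; the air relative to ground = (51.500, 0.000) km/h.
Velocity relative to ground = (256.421, -22.434) + (51.500, 0.000) = (307.921, -22.434) km/h.
Speed = |(307.921, -22.434)| = 308.737 km/h.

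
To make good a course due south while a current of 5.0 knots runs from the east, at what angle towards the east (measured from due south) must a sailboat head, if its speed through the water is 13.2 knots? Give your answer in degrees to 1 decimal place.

The current pushes perpendicular to the desired track; the heading must have a component into the current equal to 5.0 knots: 13.2 sin θ = 5.0.
sin θ = 0.3788, so θ = 22.259°.

22.3°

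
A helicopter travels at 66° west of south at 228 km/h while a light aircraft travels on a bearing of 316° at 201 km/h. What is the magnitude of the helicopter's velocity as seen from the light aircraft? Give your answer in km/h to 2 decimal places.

247.06 km/h

Taking east as x and north as y: helicopter velocity = (-208.288, -92.736) km/h; light aircraft velocity = (-139.626, 144.587) km/h.
Velocity of helicopter relative to light aircraft = (-208.288, -92.736) − (-139.626, 144.587) = (-68.662, -237.323) km/h.
Magnitude = |(-68.662, -237.323)| = 247.056 km/h.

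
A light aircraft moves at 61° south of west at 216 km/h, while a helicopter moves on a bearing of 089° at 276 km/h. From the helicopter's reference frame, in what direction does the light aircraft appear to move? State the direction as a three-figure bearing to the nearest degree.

Taking east as x and north as y: light aircraft velocity = (-104.719, -188.918) km/h; helicopter velocity = (275.958, 4.817) km/h.
Velocity of light aircraft relative to helicopter = (-104.719, -188.918) − (275.958, 4.817) = (-380.677, -193.735) km/h.
Bearing = atan2(-380.68, -193.73) = 243.03° clockwise from north.

243°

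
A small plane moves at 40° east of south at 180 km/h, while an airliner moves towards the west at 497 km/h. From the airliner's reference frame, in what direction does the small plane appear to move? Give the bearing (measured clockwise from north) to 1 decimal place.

Taking east as x and north as y: small plane velocity = (115.702, -137.888) km/h; airliner velocity = (-497.000, 0.000) km/h.
Velocity of small plane relative to airliner = (115.702, -137.888) − (-497.000, 0.000) = (612.702, -137.888) km/h.
Bearing = atan2(612.70, -137.89) = 102.68° clockwise from north.

102.7°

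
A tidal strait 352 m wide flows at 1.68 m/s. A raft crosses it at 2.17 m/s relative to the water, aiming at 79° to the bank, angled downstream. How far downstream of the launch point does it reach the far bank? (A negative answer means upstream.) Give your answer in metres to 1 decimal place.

346.0 m

Perpendicular speed = 2.130 m/s; crossing time = 352 / 2.130 = 165.248 s.
Net downstream speed = 2.094 m/s.
Drift = 2.094 × 165.248 = 346.039 m (downstream).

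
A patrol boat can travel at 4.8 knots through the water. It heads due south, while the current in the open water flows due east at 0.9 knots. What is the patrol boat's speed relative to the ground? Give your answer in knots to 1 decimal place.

4.9 knots

Taking east as x and north as y: velocity relative to the water = (0.000, -4.800) knots; the water relative to ground = (0.900, 0.000) knots.
Velocity relative to ground = (0.000, -4.800) + (0.900, 0.000) = (0.900, -4.800) knots.
Speed = |(0.900, -4.800)| = 4.884 knots.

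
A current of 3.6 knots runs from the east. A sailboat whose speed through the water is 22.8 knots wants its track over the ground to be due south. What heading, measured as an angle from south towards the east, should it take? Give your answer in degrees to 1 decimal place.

9.1°

The current pushes perpendicular to the desired track; the heading must have a component into the current equal to 3.6 knots: 22.8 sin θ = 3.6.
sin θ = 0.1579, so θ = 9.085°.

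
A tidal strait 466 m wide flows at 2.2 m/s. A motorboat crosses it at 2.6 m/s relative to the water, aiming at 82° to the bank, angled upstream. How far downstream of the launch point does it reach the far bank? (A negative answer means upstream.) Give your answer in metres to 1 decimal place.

332.7 m

Perpendicular speed = 2.575 m/s; crossing time = 466 / 2.575 = 180.992 s.
Net downstream speed = 1.838 m/s.
Drift = 1.838 × 180.992 = 332.691 m (downstream).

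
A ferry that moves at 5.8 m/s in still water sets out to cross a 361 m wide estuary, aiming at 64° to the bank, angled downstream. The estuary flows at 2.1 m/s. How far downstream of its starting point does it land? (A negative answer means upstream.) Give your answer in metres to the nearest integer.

321 m

Perpendicular speed = 5.213 m/s; crossing time = 361 / 5.213 = 69.250 s.
Net downstream speed = 4.643 m/s.
Drift = 4.643 × 69.250 = 321.496 m (downstream).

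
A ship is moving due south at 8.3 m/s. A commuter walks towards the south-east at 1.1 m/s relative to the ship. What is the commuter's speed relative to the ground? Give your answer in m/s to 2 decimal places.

9.11 m/s

Taking east as x and north as y: ship velocity = (0.000, -8.300) m/s; commuter velocity relative to ship = (0.778, -0.778) m/s.
Velocity relative to ground = (0.000, -8.300) + (0.778, -0.778) = (0.778, -9.078) m/s.
Speed = |(0.778, -9.078)| = 9.111 m/s.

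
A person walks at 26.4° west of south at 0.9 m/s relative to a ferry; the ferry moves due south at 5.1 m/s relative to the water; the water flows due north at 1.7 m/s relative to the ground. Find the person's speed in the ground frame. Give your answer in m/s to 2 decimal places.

4.23 m/s

In east/north components (m/s): person relative to ferry = (-0.400, -0.806); ferry relative to water = (0.000, -5.100); water relative to ground = (0.000, 1.700).
Sum = (-0.400, -4.206) m/s.
Speed = |(-0.400, -4.206)| = 4.225 m/s.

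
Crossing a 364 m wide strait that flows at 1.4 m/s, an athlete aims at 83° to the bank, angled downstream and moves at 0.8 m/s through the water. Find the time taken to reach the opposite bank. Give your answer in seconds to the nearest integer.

The component of the athlete's velocity perpendicular to the bank is 0.8 × sin 83° = 0.794 m/s.
Only the cross-stream component determines the crossing time; the current contributes nothing perpendicular to the bank.
Time = 364 / 0.794 = 458.417 s.

458 s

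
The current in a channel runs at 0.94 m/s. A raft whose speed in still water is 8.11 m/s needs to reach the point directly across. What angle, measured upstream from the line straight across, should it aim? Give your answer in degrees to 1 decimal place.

To cancel the current, the upstream component of the raft's velocity must equal the flow: 8.11 sin θ = 0.94.
sin θ = 0.94 / 8.11 = 0.1159.
θ = arcsin(0.1159) = 6.656°.

6.7°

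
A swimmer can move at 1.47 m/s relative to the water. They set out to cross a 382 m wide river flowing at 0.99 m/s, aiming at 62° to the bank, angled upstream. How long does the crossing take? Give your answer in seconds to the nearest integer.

294 s

The component of the swimmer's velocity perpendicular to the bank is 1.47 × sin 62° = 1.298 m/s.
The flow acts along the bank and has no component across it.
Time = 382 / 1.298 = 294.314 s.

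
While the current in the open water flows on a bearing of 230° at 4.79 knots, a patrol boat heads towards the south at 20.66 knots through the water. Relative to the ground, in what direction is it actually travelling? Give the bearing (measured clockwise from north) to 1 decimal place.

Taking east as x and north as y: velocity relative to the water = (0.000, -20.660) knots; the water relative to ground = (-3.669, -3.079) knots.
Velocity relative to ground = (0.000, -20.660) + (-3.669, -3.079) = (-3.669, -23.739) knots.
Bearing = atan2(-3.67, -23.74) = 188.79° clockwise from north.

188.8°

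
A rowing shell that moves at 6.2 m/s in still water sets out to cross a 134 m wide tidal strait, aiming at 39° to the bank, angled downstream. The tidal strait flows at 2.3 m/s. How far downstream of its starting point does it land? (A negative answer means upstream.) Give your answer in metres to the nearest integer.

244 m

Perpendicular speed = 3.902 m/s; crossing time = 134 / 3.902 = 34.343 s.
Net downstream speed = 7.118 m/s.
Drift = 7.118 × 34.343 = 244.466 m (downstream).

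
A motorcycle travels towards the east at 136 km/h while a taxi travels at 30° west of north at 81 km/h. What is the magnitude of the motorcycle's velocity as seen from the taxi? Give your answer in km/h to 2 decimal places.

Taking east as x and north as y: motorcycle velocity = (136.000, 0.000) km/h; taxi velocity = (-40.500, 70.148) km/h.
Velocity of motorcycle relative to taxi = (136.000, 0.000) − (-40.500, 70.148) = (176.500, -70.148) km/h.
Magnitude = |(176.500, -70.148)| = 189.929 km/h.

189.93 km/h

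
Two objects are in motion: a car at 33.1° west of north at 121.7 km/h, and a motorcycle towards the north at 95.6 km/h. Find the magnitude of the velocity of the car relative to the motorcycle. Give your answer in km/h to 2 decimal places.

Taking east as x and north as y: car velocity = (-66.461, 101.950) km/h; motorcycle velocity = (0.000, 95.600) km/h.
Velocity of car relative to motorcycle = (-66.461, 101.950) − (0.000, 95.600) = (-66.461, 6.350) km/h.
Magnitude = |(-66.461, 6.350)| = 66.763 km/h.

66.76 km/h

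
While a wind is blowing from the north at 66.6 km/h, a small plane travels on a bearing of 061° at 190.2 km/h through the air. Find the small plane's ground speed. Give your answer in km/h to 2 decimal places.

Taking east as x and north as y: velocity relative to the air = (166.353, 92.211) km/h; the air relative to ground = (0.000, -66.600) km/h.
Velocity relative to ground = (166.353, 92.211) + (0.000, -66.600) = (166.353, 25.611) km/h.
Speed = |(166.353, 25.611)| = 168.313 km/h.

168.31 km/h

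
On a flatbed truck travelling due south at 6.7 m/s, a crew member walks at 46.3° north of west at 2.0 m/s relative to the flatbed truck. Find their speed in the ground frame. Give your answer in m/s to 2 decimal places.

5.43 m/s

Taking east as x and north as y: flatbed truck velocity = (0.000, -6.700) m/s; crew member velocity relative to flatbed truck = (-1.382, 1.446) m/s.
Velocity relative to ground = (0.000, -6.700) + (-1.382, 1.446) = (-1.382, -5.254) m/s.
Speed = |(-1.382, -5.254)| = 5.433 m/s.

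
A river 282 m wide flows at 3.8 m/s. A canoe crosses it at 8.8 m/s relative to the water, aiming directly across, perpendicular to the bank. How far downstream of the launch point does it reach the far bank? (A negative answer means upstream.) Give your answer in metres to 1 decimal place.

121.8 m

Perpendicular speed = 8.800 m/s; crossing time = 282 / 8.800 = 32.045 s.
Net downstream speed = 3.800 m/s.
Drift = 3.800 × 32.045 = 121.773 m (downstream).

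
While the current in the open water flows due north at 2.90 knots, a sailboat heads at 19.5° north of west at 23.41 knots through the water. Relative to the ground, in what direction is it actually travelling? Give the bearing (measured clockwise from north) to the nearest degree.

Taking east as x and north as y: velocity relative to the water = (-22.067, 7.814) knots; the water relative to ground = (0.000, 2.900) knots.
Velocity relative to ground = (-22.067, 7.814) + (0.000, 2.900) = (-22.067, 10.714) knots.
Bearing = atan2(-22.07, 10.71) = 295.90° clockwise from north.

296°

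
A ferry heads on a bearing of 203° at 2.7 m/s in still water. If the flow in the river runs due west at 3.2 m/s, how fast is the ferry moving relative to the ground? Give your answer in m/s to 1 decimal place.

Taking east as x and north as y: velocity relative to the water = (-1.055, -2.485) m/s; the water relative to ground = (-3.200, 0.000) m/s.
Velocity relative to ground = (-1.055, -2.485) + (-3.200, 0.000) = (-4.255, -2.485) m/s.
Speed = |(-4.255, -2.485)| = 4.928 m/s.

4.9 m/s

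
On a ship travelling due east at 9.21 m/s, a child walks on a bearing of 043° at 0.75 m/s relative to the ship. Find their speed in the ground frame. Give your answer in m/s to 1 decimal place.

9.7 m/s

Taking east as x and north as y: ship velocity = (9.210, 0.000) m/s; child velocity relative to ship = (0.511, 0.549) m/s.
Velocity relative to ground = (9.210, 0.000) + (0.511, 0.549) = (9.721, 0.549) m/s.
Speed = |(9.721, 0.549)| = 9.737 m/s.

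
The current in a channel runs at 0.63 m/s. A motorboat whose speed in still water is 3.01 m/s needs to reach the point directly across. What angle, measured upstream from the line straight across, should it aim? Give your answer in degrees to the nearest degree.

12°

To cancel the current, the upstream component of the motorboat's velocity must equal the flow: 3.01 sin θ = 0.63.
sin θ = 0.63 / 3.01 = 0.2093.
θ = arcsin(0.2093) = 12.081°.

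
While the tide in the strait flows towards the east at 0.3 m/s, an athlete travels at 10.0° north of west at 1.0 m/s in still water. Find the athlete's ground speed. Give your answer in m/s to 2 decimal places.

Taking east as x and north as y: velocity relative to the water = (-0.985, 0.174) m/s; the water relative to ground = (0.300, 0.000) m/s.
Velocity relative to ground = (-0.985, 0.174) + (0.300, 0.000) = (-0.685, 0.174) m/s.
Speed = |(-0.685, 0.174)| = 0.706 m/s.

0.71 m/s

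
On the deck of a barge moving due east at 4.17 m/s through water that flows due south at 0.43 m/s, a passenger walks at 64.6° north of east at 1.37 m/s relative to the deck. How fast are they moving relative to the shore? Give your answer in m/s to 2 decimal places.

In east/north components (m/s): passenger relative to barge = (0.588, 1.238); barge relative to water = (4.170, 0.000); water relative to ground = (0.000, -0.430).
Sum = (4.758, 0.808) m/s.
Speed = |(4.758, 0.808)| = 4.826 m/s.

4.83 m/s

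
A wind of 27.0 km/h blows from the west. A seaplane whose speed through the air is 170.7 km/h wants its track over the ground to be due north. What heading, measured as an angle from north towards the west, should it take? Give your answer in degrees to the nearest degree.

The wind pushes perpendicular to the desired track; the heading must have a component into the wind equal to 27.0 km/h: 170.7 sin θ = 27.0.
sin θ = 0.1582, so θ = 9.101°.

9°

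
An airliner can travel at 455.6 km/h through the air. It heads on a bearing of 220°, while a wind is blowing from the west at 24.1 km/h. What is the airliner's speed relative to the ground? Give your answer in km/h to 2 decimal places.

Taking east as x and north as y: velocity relative to the air = (-292.854, -349.010) km/h; the air relative to ground = (24.100, 0.000) km/h.
Velocity relative to ground = (-292.854, -349.010) + (24.100, 0.000) = (-268.754, -349.010) km/h.
Speed = |(-268.754, -349.010)| = 440.496 km/h.

440.50 km/h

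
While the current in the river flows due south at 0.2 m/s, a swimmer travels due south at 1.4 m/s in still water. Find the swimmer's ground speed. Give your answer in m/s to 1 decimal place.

Taking east as x and north as y: velocity relative to the water = (0.000, -1.400) m/s; the water relative to ground = (0.000, -0.200) m/s.
Velocity relative to ground = (0.000, -1.400) + (0.000, -0.200) = (0.000, -1.600) m/s.
Speed = |(0.000, -1.600)| = 1.600 m/s.

1.6 m/s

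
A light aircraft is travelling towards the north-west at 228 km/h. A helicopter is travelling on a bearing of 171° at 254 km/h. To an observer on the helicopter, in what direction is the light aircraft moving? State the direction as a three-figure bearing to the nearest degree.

334°

Taking east as x and north as y: light aircraft velocity = (-161.220, 161.220) km/h; helicopter velocity = (39.734, -250.873) km/h.
Velocity of light aircraft relative to helicopter = (-161.220, 161.220) − (39.734, -250.873) = (-200.955, 412.093) km/h.
Bearing = atan2(-200.95, 412.09) = 334.00° clockwise from north.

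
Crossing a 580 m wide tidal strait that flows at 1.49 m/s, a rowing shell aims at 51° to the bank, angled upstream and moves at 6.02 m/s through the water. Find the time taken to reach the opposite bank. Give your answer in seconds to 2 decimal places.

The component of the rowing shell's velocity perpendicular to the bank is 6.02 × sin 51° = 4.678 m/s.
The current is parallel to the bank, so it does not affect the crossing time.
Time = 580 / 4.678 = 123.974 s.

123.97 s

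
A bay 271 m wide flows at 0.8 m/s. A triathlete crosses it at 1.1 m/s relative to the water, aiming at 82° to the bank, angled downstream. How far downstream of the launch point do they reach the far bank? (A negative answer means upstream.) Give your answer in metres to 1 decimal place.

Perpendicular speed = 1.089 m/s; crossing time = 271 / 1.089 = 248.785 s.
Net downstream speed = 0.953 m/s.
Drift = 0.953 × 248.785 = 237.114 m (downstream).

237.1 m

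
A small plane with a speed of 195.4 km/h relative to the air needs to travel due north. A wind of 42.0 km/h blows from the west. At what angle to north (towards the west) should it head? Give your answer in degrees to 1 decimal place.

The wind pushes perpendicular to the desired track; the heading must have a component into the wind equal to 42.0 km/h: 195.4 sin θ = 42.0.
sin θ = 0.2149, so θ = 12.412°.

12.4°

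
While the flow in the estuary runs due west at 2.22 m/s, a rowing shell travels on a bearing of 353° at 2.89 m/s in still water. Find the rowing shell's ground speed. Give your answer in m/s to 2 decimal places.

Taking east as x and north as y: velocity relative to the water = (-0.352, 2.868) m/s; the water relative to ground = (-2.220, 0.000) m/s.
Velocity relative to ground = (-0.352, 2.868) + (-2.220, 0.000) = (-2.572, 2.868) m/s.
Speed = |(-2.572, 2.868)| = 3.853 m/s.

3.85 m/s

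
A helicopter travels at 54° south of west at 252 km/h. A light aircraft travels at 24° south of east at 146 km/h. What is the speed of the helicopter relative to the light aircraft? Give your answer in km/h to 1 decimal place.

Taking east as x and north as y: helicopter velocity = (-148.122, -203.872) km/h; light aircraft velocity = (133.378, -59.384) km/h.
Velocity of helicopter relative to light aircraft = (-148.122, -203.872) − (133.378, -59.384) = (-281.500, -144.489) km/h.
Magnitude = |(-281.500, -144.489)| = 316.416 km/h.

316.4 km/h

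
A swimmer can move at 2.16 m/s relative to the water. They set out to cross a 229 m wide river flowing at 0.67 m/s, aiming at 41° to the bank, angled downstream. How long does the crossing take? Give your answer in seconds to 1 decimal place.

The component of the swimmer's velocity perpendicular to the bank is 2.16 × sin 41° = 1.417 m/s.
The current is parallel to the bank, so it does not affect the crossing time.
Time = 229 / 1.417 = 161.599 s.

161.6 s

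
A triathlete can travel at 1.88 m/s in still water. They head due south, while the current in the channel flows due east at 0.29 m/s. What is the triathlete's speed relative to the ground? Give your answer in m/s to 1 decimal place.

1.9 m/s

Taking east as x and north as y: velocity relative to the water = (0.000, -1.880) m/s; the water relative to ground = (0.290, 0.000) m/s.
Velocity relative to ground = (0.000, -1.880) + (0.290, 0.000) = (0.290, -1.880) m/s.
Speed = |(0.290, -1.880)| = 1.902 m/s.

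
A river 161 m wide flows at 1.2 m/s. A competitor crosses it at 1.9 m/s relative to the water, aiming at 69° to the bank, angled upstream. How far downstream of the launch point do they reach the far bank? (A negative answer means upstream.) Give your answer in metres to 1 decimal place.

Perpendicular speed = 1.774 m/s; crossing time = 161 / 1.774 = 90.765 s.
Net downstream speed = 0.519 m/s.
Drift = 0.519 × 90.765 = 47.116 m (downstream).

47.1 m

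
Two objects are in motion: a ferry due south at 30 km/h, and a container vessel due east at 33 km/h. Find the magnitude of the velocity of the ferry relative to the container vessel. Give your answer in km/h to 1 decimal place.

44.6 km/h

Taking east as x and north as y: ferry velocity = (0.000, -30.000) km/h; container vessel velocity = (33.000, 0.000) km/h.
Velocity of ferry relative to container vessel = (0.000, -30.000) − (33.000, 0.000) = (-33.000, -30.000) km/h.
Magnitude = |(-33.000, -30.000)| = 44.598 km/h.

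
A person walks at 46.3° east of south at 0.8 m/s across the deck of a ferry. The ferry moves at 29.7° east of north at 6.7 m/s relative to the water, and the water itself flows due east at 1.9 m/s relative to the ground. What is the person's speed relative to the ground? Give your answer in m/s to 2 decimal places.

In east/north components (m/s): person relative to ferry = (0.578, -0.553); ferry relative to water = (3.320, 5.820); water relative to ground = (1.900, 0.000).
Sum = (5.798, 5.267) m/s.
Speed = |(5.798, 5.267)| = 7.833 m/s.

7.83 m/s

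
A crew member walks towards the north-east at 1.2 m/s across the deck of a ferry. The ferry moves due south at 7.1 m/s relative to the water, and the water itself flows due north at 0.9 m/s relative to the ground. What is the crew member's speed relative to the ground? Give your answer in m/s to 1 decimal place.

5.4 m/s

In east/north components (m/s): crew member relative to ferry = (0.849, 0.849); ferry relative to water = (0.000, -7.100); water relative to ground = (0.000, 0.900).
Sum = (0.849, -5.351) m/s.
Speed = |(0.849, -5.351)| = 5.418 m/s.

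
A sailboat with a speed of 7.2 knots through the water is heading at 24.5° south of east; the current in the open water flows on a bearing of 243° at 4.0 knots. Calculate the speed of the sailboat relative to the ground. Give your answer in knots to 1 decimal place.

Taking east as x and north as y: velocity relative to the water = (6.552, -2.986) knots; the water relative to ground = (-3.564, -1.816) knots.
Velocity relative to ground = (6.552, -2.986) + (-3.564, -1.816) = (2.988, -4.802) knots.
Speed = |(2.988, -4.802)| = 5.655 knots.

5.7 knots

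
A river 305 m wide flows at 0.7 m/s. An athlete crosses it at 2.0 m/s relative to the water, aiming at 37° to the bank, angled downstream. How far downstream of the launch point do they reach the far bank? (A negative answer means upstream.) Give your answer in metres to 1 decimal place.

582.1 m

Perpendicular speed = 1.204 m/s; crossing time = 305 / 1.204 = 253.400 s.
Net downstream speed = 2.297 m/s.
Drift = 2.297 × 253.400 = 582.129 m (downstream).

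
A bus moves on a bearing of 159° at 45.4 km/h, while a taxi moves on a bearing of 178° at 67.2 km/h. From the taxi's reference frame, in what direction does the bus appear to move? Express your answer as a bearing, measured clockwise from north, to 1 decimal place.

Taking east as x and north as y: bus velocity = (16.270, -42.385) km/h; taxi velocity = (2.345, -67.159) km/h.
Velocity of bus relative to taxi = (16.270, -42.385) − (2.345, -67.159) = (13.925, 24.775) km/h.
Bearing = atan2(13.92, 24.77) = 29.34° clockwise from north.

029.3°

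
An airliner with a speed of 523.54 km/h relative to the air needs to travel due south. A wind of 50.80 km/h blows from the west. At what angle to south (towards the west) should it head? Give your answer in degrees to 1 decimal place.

5.6°

The wind pushes perpendicular to the desired track; the heading must have a component into the wind equal to 50.80 km/h: 523.54 sin θ = 50.80.
sin θ = 0.0970, so θ = 5.568°.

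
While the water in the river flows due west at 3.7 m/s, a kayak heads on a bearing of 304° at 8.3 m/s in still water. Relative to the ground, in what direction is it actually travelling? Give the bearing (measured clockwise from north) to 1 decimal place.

Taking east as x and north as y: velocity relative to the water = (-6.881, 4.641) m/s; the water relative to ground = (-3.700, 0.000) m/s.
Velocity relative to ground = (-6.881, 4.641) + (-3.700, 0.000) = (-10.581, 4.641) m/s.
Bearing = atan2(-10.58, 4.64) = 293.68° clockwise from north.

293.7°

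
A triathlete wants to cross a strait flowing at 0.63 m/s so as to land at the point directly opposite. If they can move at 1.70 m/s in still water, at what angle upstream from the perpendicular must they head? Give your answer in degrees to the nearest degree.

22°

To cancel the current, the upstream component of the triathlete's velocity must equal the flow: 1.70 sin θ = 0.63.
sin θ = 0.63 / 1.70 = 0.3706.
θ = arcsin(0.3706) = 21.752°.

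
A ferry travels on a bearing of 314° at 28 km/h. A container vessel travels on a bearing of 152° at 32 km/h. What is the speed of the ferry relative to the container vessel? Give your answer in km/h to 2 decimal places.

Taking east as x and north as y: ferry velocity = (-20.142, 19.450) km/h; container vessel velocity = (15.023, -28.254) km/h.
Velocity of ferry relative to container vessel = (-20.142, 19.450) − (15.023, -28.254) = (-35.165, 47.705) km/h.
Magnitude = |(-35.165, 47.705)| = 59.265 km/h.

59.26 km/h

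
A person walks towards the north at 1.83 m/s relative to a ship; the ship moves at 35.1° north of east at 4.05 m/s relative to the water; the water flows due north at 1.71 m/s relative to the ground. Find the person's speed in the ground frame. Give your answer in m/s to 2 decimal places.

In east/north components (m/s): person relative to ship = (0.000, 1.830); ship relative to water = (3.314, 2.329); water relative to ground = (0.000, 1.710).
Sum = (3.314, 5.869) m/s.
Speed = |(3.314, 5.869)| = 6.740 m/s.

6.74 m/s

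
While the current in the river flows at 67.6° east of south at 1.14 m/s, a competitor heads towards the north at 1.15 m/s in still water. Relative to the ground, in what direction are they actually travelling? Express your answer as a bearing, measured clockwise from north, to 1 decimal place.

055.8°

Taking east as x and north as y: velocity relative to the water = (0.000, 1.150) m/s; the water relative to ground = (1.054, -0.434) m/s.
Velocity relative to ground = (0.000, 1.150) + (1.054, -0.434) = (1.054, 0.716) m/s.
Bearing = atan2(1.05, 0.72) = 55.83° clockwise from north.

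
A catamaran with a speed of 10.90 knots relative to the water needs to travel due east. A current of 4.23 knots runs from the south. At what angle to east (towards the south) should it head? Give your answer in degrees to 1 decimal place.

The current pushes perpendicular to the desired track; the heading must have a component into the current equal to 4.23 knots: 10.90 sin θ = 4.23.
sin θ = 0.3881, so θ = 22.835°.

22.8°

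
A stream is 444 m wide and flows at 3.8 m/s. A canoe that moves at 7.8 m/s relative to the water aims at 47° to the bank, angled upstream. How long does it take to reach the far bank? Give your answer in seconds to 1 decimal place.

77.8 s

The component of the canoe's velocity perpendicular to the bank is 7.8 × sin 47° = 5.705 m/s.
Only the cross-stream component determines the crossing time; the current contributes nothing perpendicular to the bank.
Time = 444 / 5.705 = 77.832 s.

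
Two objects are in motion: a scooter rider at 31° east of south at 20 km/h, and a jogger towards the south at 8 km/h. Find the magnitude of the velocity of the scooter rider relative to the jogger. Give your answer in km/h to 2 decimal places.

Taking east as x and north as y: scooter rider velocity = (10.301, -17.143) km/h; jogger velocity = (0.000, -8.000) km/h.
Velocity of scooter rider relative to jogger = (10.301, -17.143) − (0.000, -8.000) = (10.301, -9.143) km/h.
Magnitude = |(10.301, -9.143)| = 13.773 km/h.

13.77 km/h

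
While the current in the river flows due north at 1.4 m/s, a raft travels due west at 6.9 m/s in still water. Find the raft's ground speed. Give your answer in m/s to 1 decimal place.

7.0 m/s

Taking east as x and north as y: velocity relative to the water = (-6.900, 0.000) m/s; the water relative to ground = (0.000, 1.400) m/s.
Velocity relative to ground = (-6.900, 0.000) + (0.000, 1.400) = (-6.900, 1.400) m/s.
Speed = |(-6.900, 1.400)| = 7.041 m/s.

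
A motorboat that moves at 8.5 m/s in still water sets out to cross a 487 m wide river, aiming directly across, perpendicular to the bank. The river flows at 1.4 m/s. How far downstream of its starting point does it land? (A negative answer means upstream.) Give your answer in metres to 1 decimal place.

Perpendicular speed = 8.500 m/s; crossing time = 487 / 8.500 = 57.294 s.
Net downstream speed = 1.400 m/s.
Drift = 1.400 × 57.294 = 80.212 m (downstream).

80.2 m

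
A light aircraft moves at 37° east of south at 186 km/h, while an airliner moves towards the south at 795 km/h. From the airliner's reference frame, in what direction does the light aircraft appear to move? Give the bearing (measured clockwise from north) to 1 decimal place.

009.8°

Taking east as x and north as y: light aircraft velocity = (111.938, -148.546) km/h; airliner velocity = (0.000, -795.000) km/h.
Velocity of light aircraft relative to airliner = (111.938, -148.546) − (0.000, -795.000) = (111.938, 646.454) km/h.
Bearing = atan2(111.94, 646.45) = 9.82° clockwise from north.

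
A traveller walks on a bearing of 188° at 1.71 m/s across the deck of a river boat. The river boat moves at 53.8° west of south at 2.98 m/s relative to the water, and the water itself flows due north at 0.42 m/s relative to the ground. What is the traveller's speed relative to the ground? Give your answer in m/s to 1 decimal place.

In east/north components (m/s): traveller relative to river boat = (-0.238, -1.693); river boat relative to water = (-2.405, -1.760); water relative to ground = (0.000, 0.420).
Sum = (-2.643, -3.033) m/s.
Speed = |(-2.643, -3.033)| = 4.023 m/s.

4.0 m/s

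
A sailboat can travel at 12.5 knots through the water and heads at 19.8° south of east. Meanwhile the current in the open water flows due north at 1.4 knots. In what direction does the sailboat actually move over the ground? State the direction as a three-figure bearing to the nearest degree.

Taking east as x and north as y: velocity relative to the water = (11.761, -4.234) knots; the water relative to ground = (0.000, 1.400) knots.
Velocity relative to ground = (11.761, -4.234) + (0.000, 1.400) = (11.761, -2.834) knots.
Bearing = atan2(11.76, -2.83) = 103.55° clockwise from north.

104°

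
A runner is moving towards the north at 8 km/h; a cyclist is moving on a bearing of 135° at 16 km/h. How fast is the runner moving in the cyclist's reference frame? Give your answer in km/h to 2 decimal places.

22.38 km/h

Taking east as x and north as y: runner velocity = (0.000, 8.000) km/h; cyclist velocity = (11.314, -11.314) km/h.
Velocity of runner relative to cyclist = (0.000, 8.000) − (11.314, -11.314) = (-11.314, 19.314) km/h.
Magnitude = |(-11.314, 19.314)| = 22.383 km/h.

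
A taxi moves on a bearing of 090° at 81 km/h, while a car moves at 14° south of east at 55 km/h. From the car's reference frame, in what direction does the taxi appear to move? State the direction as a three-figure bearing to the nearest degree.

Taking east as x and north as y: taxi velocity = (81.000, 0.000) km/h; car velocity = (53.366, -13.306) km/h.
Velocity of taxi relative to car = (81.000, 0.000) − (53.366, -13.306) = (27.634, 13.306) km/h.
Bearing = atan2(27.63, 13.31) = 64.29° clockwise from north.

064°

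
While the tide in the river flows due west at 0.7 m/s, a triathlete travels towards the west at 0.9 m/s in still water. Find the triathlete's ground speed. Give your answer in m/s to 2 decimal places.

Taking east as x and north as y: velocity relative to the water = (-0.900, 0.000) m/s; the water relative to ground = (-0.700, 0.000) m/s.
Velocity relative to ground = (-0.900, 0.000) + (-0.700, 0.000) = (-1.600, 0.000) m/s.
Speed = |(-1.600, 0.000)| = 1.600 m/s.

1.60 m/s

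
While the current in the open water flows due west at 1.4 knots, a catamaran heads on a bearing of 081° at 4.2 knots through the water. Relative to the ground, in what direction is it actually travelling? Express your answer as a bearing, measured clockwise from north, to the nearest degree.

Taking east as x and north as y: velocity relative to the water = (4.148, 0.657) knots; the water relative to ground = (-1.400, 0.000) knots.
Velocity relative to ground = (4.148, 0.657) + (-1.400, 0.000) = (2.748, 0.657) knots.
Bearing = atan2(2.75, 0.66) = 76.55° clockwise from north.

077°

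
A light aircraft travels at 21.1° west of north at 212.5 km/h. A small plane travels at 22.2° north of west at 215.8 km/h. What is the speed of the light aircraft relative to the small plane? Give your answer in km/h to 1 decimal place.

169.8 km/h

Taking east as x and north as y: light aircraft velocity = (-76.499, 198.253) km/h; small plane velocity = (-199.803, 81.538) km/h.
Velocity of light aircraft relative to small plane = (-76.499, 198.253) − (-199.803, 81.538) = (123.304, 116.715) km/h.
Magnitude = |(123.304, 116.715)| = 169.782 km/h.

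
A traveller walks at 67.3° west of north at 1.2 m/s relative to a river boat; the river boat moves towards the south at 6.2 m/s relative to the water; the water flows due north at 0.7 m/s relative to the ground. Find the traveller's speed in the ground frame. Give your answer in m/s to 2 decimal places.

In east/north components (m/s): traveller relative to river boat = (-1.107, 0.463); river boat relative to water = (0.000, -6.200); water relative to ground = (0.000, 0.700).
Sum = (-1.107, -5.037) m/s.
Speed = |(-1.107, -5.037)| = 5.157 m/s.

5.16 m/s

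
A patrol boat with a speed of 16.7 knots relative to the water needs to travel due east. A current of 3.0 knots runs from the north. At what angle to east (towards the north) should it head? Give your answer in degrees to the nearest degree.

The current pushes perpendicular to the desired track; the heading must have a component into the current equal to 3.0 knots: 16.7 sin θ = 3.0.
sin θ = 0.1796, so θ = 10.349°.

10°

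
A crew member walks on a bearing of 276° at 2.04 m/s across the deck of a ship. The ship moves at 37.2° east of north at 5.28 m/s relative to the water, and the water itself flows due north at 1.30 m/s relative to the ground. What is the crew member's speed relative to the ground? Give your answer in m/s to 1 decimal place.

In east/north components (m/s): crew member relative to ship = (-2.029, 0.213); ship relative to water = (3.192, 4.206); water relative to ground = (0.000, 1.300).
Sum = (1.163, 5.719) m/s.
Speed = |(1.163, 5.719)| = 5.836 m/s.

5.8 m/s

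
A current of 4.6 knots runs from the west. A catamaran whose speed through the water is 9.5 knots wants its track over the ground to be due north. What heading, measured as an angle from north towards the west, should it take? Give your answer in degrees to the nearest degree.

The current pushes perpendicular to the desired track; the heading must have a component into the current equal to 4.6 knots: 9.5 sin θ = 4.6.
sin θ = 0.4842, so θ = 28.961°.

29°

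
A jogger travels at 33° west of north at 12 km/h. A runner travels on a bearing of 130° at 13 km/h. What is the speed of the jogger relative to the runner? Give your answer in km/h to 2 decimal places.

Taking east as x and north as y: jogger velocity = (-6.536, 10.064) km/h; runner velocity = (9.959, -8.356) km/h.
Velocity of jogger relative to runner = (-6.536, 10.064) − (9.959, -8.356) = (-16.494, 18.420) km/h.
Magnitude = |(-16.494, 18.420)| = 24.726 km/h.

24.73 km/h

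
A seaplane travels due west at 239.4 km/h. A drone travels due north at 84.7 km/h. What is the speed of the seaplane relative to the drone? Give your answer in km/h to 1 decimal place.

253.9 km/h

Taking east as x and north as y: seaplane velocity = (-239.400, 0.000) km/h; drone velocity = (0.000, 84.700) km/h.
Velocity of seaplane relative to drone = (-239.400, 0.000) − (0.000, 84.700) = (-239.400, -84.700) km/h.
Magnitude = |(-239.400, -84.700)| = 253.942 km/h.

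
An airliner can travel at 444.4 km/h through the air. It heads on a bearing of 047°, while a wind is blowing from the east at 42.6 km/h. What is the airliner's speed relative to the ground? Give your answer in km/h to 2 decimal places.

Taking east as x and north as y: velocity relative to the air = (325.014, 303.080) km/h; the air relative to ground = (-42.600, 0.000) km/h.
Velocity relative to ground = (325.014, 303.080) + (-42.600, 0.000) = (282.414, 303.080) km/h.
Speed = |(282.414, 303.080)| = 414.264 km/h.

414.26 km/h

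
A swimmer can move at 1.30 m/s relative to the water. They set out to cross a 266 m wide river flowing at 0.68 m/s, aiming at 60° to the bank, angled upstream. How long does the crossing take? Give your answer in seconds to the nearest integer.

236 s

The component of the swimmer's velocity perpendicular to the bank is 1.30 × sin 60° = 1.126 m/s.
The current is parallel to the bank, so it does not affect the crossing time.
Time = 266 / 1.126 = 236.269 s.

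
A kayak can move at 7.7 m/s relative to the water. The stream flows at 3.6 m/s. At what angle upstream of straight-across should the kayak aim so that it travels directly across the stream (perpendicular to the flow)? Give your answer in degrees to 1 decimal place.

To cancel the current, the upstream component of the kayak's velocity must equal the flow: 7.7 sin θ = 3.6.
sin θ = 3.6 / 7.7 = 0.4675.
θ = arcsin(0.4675) = 27.874°.

27.9°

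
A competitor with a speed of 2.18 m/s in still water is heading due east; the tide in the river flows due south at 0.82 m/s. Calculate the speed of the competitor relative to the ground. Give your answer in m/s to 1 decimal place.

Taking east as x and north as y: velocity relative to the water = (2.180, 0.000) m/s; the water relative to ground = (0.000, -0.820) m/s.
Velocity relative to ground = (2.180, 0.000) + (0.000, -0.820) = (2.180, -0.820) m/s.
Speed = |(2.180, -0.820)| = 2.329 m/s.

2.3 m/s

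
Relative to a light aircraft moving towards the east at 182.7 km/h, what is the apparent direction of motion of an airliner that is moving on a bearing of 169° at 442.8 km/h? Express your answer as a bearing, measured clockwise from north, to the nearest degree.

Taking east as x and north as y: airliner velocity = (84.490, -434.665) km/h; light aircraft velocity = (182.700, 0.000) km/h.
Velocity of airliner relative to light aircraft = (84.490, -434.665) − (182.700, 0.000) = (-98.210, -434.665) km/h.
Bearing = atan2(-98.21, -434.66) = 192.73° clockwise from north.

193°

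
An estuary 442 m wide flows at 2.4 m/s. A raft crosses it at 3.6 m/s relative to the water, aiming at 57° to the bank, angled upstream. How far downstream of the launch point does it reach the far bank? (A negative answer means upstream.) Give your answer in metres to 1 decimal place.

64.3 m

Perpendicular speed = 3.019 m/s; crossing time = 442 / 3.019 = 146.396 s.
Net downstream speed = 0.439 m/s.
Drift = 0.439 × 146.396 = 64.312 m (downstream).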